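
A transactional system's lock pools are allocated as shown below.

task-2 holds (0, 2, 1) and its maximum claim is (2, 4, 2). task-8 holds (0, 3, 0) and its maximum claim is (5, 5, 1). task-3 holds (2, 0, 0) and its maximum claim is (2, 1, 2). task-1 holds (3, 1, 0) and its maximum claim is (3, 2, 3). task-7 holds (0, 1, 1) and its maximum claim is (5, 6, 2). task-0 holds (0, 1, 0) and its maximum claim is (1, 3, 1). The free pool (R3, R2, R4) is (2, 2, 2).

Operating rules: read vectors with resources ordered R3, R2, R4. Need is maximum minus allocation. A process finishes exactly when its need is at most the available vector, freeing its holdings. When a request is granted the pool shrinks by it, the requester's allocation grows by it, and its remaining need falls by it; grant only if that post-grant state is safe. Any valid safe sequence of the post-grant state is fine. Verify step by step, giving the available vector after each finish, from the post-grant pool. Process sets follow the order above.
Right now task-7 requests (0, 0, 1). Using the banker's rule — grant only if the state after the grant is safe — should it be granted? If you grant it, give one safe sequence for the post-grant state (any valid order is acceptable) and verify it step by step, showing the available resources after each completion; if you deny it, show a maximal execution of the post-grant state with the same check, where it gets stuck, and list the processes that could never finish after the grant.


DENY — the pretend-granted state is unsafe.
Key observation: after task-2, task-3, task-0 the pool peaks at (4, 5, 2), and each blocked process is short somewhere: task-8 on R3; task-1 on R4; task-7 on R3.
Pretend the grant happened; the run task-2, task-3, task-0 goes as far as possible. Verifying each step:
  pool = (2, 2, 1)
  task-2: need (2, 2, 1) fits (2, 2, 1); releases (0, 2, 1), pool now (2, 4, 2)
  task-3: need (0, 1, 2) fits (2, 4, 2); releases (2, 0, 0), pool now (4, 4, 2)
  task-0: need (1, 2, 1) fits (4, 4, 2); releases (0, 1, 0), pool now (4, 5, 2)
  task-8 cannot run: need (5, 2, 1) vs free (4, 5, 2) (insufficient R3)
  task-1 cannot run: need (0, 1, 3) vs free (4, 5, 2) (insufficient R4)
  task-7 cannot run: need (5, 5, 0) vs free (4, 5, 2) (insufficient R3)
Post-grant, the permanently blocked set is task-8, task-1 and task-7.


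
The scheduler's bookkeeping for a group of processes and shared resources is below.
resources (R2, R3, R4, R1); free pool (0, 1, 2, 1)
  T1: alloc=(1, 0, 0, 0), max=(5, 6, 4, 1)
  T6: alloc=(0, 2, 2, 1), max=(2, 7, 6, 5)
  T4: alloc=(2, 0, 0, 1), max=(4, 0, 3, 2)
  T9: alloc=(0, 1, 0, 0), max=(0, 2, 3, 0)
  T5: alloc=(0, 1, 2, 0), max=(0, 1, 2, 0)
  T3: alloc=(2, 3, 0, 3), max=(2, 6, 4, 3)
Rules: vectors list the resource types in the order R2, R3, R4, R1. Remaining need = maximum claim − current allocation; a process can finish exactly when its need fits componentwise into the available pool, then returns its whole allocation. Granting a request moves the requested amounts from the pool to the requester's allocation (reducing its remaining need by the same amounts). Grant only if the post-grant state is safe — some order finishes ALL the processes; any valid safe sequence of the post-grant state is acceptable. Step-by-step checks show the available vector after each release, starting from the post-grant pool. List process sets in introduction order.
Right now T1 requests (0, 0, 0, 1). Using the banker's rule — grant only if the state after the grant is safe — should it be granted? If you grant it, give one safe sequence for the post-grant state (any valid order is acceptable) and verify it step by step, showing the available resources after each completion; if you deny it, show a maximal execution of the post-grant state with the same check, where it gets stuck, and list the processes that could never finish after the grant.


GRANT. The post-grant state is safe; one safe sequence: T5, T9, T3, T4, T1, T6.
Key observation: post-grant, (0, 1, 2, 0) remains, and an order beginning with T5 completes everyone.
Check on the post-grant state, step by step:
  pool = (0, 1, 2, 0)
  T5: need (0, 0, 0, 0) fits (0, 1, 2, 0); releases (0, 1, 2, 0), pool now (0, 2, 4, 0)
  T9: need (0, 1, 3, 0) fits (0, 2, 4, 0); releases (0, 1, 0, 0), pool now (0, 3, 4, 0)
  T3: need (0, 3, 4, 0) fits (0, 3, 4, 0); releases (2, 3, 0, 3), pool now (2, 6, 4, 3)
  T4: need (2, 0, 3, 1) fits (2, 6, 4, 3); releases (2, 0, 0, 1), pool now (4, 6, 4, 4)
  T1: need (4, 6, 4, 0) fits (4, 6, 4, 4); releases (1, 0, 0, 1), pool now (5, 6, 4, 5)
  T6: need (2, 5, 4, 4) fits (5, 6, 4, 5); releases (0, 2, 2, 1), pool now (5, 8, 6, 6)


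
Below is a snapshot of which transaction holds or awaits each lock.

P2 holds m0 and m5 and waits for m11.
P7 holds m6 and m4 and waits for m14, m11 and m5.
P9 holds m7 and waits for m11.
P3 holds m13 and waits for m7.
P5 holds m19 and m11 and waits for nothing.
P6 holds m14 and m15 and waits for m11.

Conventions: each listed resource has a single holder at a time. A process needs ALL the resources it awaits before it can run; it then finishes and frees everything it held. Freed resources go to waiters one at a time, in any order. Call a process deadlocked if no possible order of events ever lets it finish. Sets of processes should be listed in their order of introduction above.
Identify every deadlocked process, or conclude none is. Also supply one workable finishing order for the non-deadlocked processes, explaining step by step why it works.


The deadlocked set is empty.
Key observation: all waits point, directly or indirectly, at processes that can finish, so nothing is permanently blocked.
The rest can finish in the order P5, P2, P6, P7, P9, P3.
Walking it through:
  P5: no waits; runs immediately, freeing m19 and m11
  P2 waits on m11 — all released -> runs and releases m0 and m5
  P6 waits on m11 — all released -> runs and releases m14 and m15
  P7 waits on m14, m11 and m5 — all released -> runs and releases m6 and m4
  P9 waits on m11 — all released -> runs and releases m7
  P3 waits on m7 — all released -> runs and releases m13


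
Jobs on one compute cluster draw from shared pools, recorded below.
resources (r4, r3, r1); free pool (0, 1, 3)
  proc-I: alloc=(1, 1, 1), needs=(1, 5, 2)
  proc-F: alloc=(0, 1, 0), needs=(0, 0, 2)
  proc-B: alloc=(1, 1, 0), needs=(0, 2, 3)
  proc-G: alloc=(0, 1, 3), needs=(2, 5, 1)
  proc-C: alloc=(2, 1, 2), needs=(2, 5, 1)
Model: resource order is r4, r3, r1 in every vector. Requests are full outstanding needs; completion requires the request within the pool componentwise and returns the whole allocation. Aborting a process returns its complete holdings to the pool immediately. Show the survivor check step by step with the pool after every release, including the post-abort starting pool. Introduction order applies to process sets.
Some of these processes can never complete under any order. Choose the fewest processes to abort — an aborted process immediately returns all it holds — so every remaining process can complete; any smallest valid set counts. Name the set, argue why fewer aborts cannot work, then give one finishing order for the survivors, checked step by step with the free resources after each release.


Abort proc-I and proc-G.
Key observation: the deadlocked proc-C becomes finishable only because proc-I and proc-G released (1, 2, 4); it completes at step 3 below.
Minimality, checking each single-abort alternative: proc-I alone leaves proc-G blocked (short on r3); proc-F alone leaves proc-I blocked (short on r3); proc-B alone leaves proc-I blocked (short on r3); proc-G alone leaves proc-I blocked (short on r3); proc-C alone leaves proc-I blocked (short on r3).
One survivor order: proc-B, proc-F, proc-C. Check, step by step (post-abort pool first):
  pool = (1, 3, 7)
  proc-B: need (0, 2, 3) fits (1, 3, 7); releases (1, 1, 0), pool now (2, 4, 7)
  proc-F: need (0, 0, 2) fits (2, 4, 7); releases (0, 1, 0), pool now (2, 5, 7)
  proc-C: need (2, 5, 1) fits (2, 5, 7); releases (2, 1, 2), pool now (4, 6, 9)


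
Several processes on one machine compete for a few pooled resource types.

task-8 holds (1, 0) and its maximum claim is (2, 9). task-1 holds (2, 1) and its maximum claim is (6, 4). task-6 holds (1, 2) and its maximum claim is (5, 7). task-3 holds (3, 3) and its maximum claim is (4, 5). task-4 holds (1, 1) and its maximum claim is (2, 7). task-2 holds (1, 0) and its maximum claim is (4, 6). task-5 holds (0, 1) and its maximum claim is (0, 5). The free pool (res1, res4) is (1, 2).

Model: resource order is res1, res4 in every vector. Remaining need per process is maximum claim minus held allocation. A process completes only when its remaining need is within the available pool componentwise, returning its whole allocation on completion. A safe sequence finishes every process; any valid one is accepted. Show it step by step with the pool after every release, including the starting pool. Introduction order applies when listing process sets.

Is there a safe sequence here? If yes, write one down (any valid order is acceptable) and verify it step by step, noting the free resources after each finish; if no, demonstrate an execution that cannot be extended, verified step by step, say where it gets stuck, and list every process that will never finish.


The state is SAFE; one workable sequence: task-3, task-5, task-1, task-6, task-2, task-4, task-8.
Key observation: reading the order forward, task-3 is the first process whose need (1, 2) meets the free pool (1, 2) exactly on a resource it requests.
Walking it through:
  pool = (1, 2)
  task-3 needs (1, 2) <= (1, 2) -> finishes; pool += (3, 3) = (4, 5)
  task-5 needs (0, 4) <= (4, 5) -> finishes; pool += (0, 1) = (4, 6)
  task-1 needs (4, 3) <= (4, 6) -> finishes; pool += (2, 1) = (6, 7)
  task-6 needs (4, 5) <= (6, 7) -> finishes; pool += (1, 2) = (7, 9)
  task-2 needs (3, 6) <= (7, 9) -> finishes; pool += (1, 0) = (8, 9)
  task-4 needs (1, 6) <= (8, 9) -> finishes; pool += (1, 1) = (9, 10)
  task-8 needs (1, 9) <= (9, 10) -> finishes; pool += (1, 0) = (10, 10)


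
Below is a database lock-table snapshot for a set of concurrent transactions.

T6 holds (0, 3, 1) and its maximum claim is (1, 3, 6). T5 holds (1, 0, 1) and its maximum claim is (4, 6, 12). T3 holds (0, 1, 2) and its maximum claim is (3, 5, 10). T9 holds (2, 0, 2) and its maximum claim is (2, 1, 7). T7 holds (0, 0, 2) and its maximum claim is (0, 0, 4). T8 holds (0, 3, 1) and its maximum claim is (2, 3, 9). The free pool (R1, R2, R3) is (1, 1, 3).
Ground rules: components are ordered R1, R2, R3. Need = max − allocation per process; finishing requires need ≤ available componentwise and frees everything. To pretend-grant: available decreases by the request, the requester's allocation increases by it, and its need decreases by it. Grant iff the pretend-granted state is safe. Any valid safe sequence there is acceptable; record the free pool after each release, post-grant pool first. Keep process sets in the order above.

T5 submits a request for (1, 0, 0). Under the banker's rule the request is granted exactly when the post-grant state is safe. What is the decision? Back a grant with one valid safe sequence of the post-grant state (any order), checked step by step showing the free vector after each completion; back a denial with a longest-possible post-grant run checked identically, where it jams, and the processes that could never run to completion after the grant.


DENY: after the grant no complete ordering would exist.
Key observation: after T7, T9, T6, T8 the pool peaks at (2, 7, 9), and each blocked process is short somewhere: T5 on R3; T3 on R1.
On the post-grant state, T7, T9, T6, T8 is a maximal run — nothing extends it. Check, step by step:
  pool = (0, 1, 3)
  T7 needs (0, 0, 2) <= (0, 1, 3) -> finishes; pool += (0, 0, 2) = (0, 1, 5)
  T9 needs (0, 1, 5) <= (0, 1, 5) -> finishes; pool += (2, 0, 2) = (2, 1, 7)
  T6 needs (1, 0, 5) <= (2, 1, 7) -> finishes; pool += (0, 3, 1) = (2, 4, 8)
  T8 needs (2, 0, 8) <= (2, 4, 8) -> finishes; pool += (0, 3, 1) = (2, 7, 9)
  T5 cannot run: need (2, 6, 11) vs free (2, 7, 9) (insufficient R3)
  T3 cannot run: need (3, 4, 8) vs free (2, 7, 9) (insufficient R1)
Had the request been granted, T5 and T3 could never finish.


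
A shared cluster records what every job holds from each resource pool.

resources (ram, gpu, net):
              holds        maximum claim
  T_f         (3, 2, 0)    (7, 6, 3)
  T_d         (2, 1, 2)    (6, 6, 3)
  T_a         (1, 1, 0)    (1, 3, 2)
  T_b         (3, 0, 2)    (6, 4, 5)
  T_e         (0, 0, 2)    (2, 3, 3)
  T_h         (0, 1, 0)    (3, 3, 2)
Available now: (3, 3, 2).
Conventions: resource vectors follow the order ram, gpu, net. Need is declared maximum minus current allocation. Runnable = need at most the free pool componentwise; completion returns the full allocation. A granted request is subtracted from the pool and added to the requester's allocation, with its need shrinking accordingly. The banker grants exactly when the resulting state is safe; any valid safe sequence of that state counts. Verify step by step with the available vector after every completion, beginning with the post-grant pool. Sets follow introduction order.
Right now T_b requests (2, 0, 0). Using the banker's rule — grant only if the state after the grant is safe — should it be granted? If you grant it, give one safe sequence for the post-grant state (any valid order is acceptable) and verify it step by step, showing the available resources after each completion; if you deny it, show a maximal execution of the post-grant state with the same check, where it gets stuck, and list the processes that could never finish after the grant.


GRANT — the state after the grant stays safe, e.g. via T_a, T_e, T_b, T_h, T_d, T_f.
Key observation: granting shrinks the pool to (1, 3, 2), yet T_a still fits and the chain goes through.
Step-by-step check of the post-grant state:
  pool = (1, 3, 2)
  T_a needs (0, 2, 2) <= (1, 3, 2) -> finishes; pool += (1, 1, 0) = (2, 4, 2)
  T_e needs (2, 3, 1) <= (2, 4, 2) -> finishes; pool += (0, 0, 2) = (2, 4, 4)
  T_b needs (1, 4, 3) <= (2, 4, 4) -> finishes; pool += (5, 0, 2) = (7, 4, 6)
  T_h needs (3, 2, 2) <= (7, 4, 6) -> finishes; pool += (0, 1, 0) = (7, 5, 6)
  T_d needs (4, 5, 1) <= (7, 5, 6) -> finishes; pool += (2, 1, 2) = (9, 6, 8)
  T_f needs (4, 4, 3) <= (9, 6, 8) -> finishes; pool += (3, 2, 0) = (12, 8, 8)


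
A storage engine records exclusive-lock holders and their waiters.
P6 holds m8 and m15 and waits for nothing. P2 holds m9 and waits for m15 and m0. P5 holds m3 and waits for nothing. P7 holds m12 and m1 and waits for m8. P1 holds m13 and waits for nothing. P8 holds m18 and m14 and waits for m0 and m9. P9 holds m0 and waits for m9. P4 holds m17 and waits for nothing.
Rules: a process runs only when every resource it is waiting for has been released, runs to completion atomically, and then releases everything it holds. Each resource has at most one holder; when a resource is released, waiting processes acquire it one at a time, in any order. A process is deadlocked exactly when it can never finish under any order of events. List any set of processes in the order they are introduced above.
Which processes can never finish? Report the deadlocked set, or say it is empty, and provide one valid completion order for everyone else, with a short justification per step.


Deadlocked set: P2, P8 and P9.
Key observation: the knot is the closed ring of waits P2 -> P9 -> P2; P8 waits into the deadlock from upstream.
The rest can finish in the order P5, P6, P1, P7, P4.
Check, step by step:
  P5: no waits; runs immediately, freeing m3
  P6: no waits; runs immediately, freeing m8 and m15
  P1: no waits; runs immediately, freeing m13
  run P7 (all its waits — m8 — are resolved); releases m12 and m1
  P4: no waits; runs immediately, freeing m17


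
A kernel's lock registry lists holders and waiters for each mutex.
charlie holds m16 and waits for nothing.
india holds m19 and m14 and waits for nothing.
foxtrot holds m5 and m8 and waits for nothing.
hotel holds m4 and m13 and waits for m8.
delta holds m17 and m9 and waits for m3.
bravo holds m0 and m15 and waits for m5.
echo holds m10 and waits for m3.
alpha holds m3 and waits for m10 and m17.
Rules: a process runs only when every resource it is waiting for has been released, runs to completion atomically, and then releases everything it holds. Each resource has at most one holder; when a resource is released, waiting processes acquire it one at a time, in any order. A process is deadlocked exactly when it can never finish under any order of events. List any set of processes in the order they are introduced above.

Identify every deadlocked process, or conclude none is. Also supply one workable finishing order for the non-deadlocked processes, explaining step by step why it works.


Deadlocked set: delta, echo and alpha.
Key observation: along delta -> alpha -> delta, each member waits on what the next one holds — a deadlock; echo is caught in further circular waits.
The rest can finish in the order india, charlie, foxtrot, hotel, bravo.
Verifying each step:
  india: no waits; runs immediately, freeing m19 and m14
  charlie: no waits; runs immediately, freeing m16
  foxtrot: no waits; runs immediately, freeing m5 and m8
  hotel: everything it awaited (m8) is free; runs, freeing m4 and m13
  bravo: everything it awaited (m5) is free; runs, freeing m0 and m15


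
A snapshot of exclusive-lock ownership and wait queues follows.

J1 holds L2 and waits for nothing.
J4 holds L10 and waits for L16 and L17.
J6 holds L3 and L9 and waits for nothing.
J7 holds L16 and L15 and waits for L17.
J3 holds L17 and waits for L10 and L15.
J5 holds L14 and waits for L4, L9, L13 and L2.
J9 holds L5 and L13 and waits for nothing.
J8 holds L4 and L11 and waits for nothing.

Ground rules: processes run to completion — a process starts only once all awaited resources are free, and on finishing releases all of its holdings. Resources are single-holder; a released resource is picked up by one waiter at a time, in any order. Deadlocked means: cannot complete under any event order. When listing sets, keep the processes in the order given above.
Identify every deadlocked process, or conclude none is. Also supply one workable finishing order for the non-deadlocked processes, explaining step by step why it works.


The deadlocked set is J4, J7 and J3.
Key observation: J4 -> J7 -> J3 -> J4 is a circular wait — nothing in it can go first; no other process is dragged down with it.
One completion order for the rest: J8, J9, J1, J6, J5.
Check, step by step:
  J8: no waits; runs immediately, freeing L4 and L11
  J9: no waits; runs immediately, freeing L5 and L13
  J1: no waits; runs immediately, freeing L2
  J6: no waits; runs immediately, freeing L3 and L9
  J5 waits on L4, L9, L13 and L2 — all released -> runs and releases L14


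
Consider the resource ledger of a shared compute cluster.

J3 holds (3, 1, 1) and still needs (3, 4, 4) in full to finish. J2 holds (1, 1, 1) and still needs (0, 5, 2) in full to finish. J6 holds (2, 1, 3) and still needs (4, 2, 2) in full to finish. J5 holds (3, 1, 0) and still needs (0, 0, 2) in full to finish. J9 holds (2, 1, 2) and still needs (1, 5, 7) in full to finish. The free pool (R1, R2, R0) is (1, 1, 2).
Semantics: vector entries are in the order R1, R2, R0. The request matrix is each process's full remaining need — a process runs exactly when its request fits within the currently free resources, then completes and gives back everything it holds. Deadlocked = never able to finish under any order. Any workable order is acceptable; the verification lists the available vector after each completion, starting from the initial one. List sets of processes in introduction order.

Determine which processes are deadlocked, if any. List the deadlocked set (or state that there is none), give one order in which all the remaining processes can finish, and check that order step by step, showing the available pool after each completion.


Deadlocked: J3, J2 and J9.
Key observation: after J5, J6 complete, (6, 3, 5) is the best the pool ever gets, yet each leftover process wants more R2.
The rest can finish in the order J5, J6. Walking it through:
  pool = (1, 1, 2)
  J5 needs (0, 0, 2) <= (1, 1, 2) -> finishes; pool += (3, 1, 0) = (4, 2, 2)
  J6 needs (4, 2, 2) <= (4, 2, 2) -> finishes; pool += (2, 1, 3) = (6, 3, 5)
None of the blocked processes ever fits:
  J3 still needs (3, 4, 4) but only (6, 3, 5) is free — short on R2
  J2 still needs (0, 5, 2) but only (6, 3, 5) is free — short on R2
  J9 still needs (1, 5, 7) but only (6, 3, 5) is free — short on R2 and R0


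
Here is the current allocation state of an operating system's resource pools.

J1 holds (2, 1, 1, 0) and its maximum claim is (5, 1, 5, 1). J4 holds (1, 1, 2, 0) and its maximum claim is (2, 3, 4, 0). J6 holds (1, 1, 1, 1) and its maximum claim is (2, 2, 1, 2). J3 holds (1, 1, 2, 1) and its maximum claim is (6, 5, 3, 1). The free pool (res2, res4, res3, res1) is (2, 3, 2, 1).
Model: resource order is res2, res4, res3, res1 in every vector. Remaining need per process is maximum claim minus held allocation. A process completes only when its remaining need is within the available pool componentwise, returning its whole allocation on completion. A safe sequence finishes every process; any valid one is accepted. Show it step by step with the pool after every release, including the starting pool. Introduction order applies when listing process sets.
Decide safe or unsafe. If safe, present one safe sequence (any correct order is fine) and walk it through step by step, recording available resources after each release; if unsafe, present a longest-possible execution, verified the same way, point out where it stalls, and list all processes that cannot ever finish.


SAFE, for example via the order J4, J6, J1, J3.
Key observation: reading the order forward, J4 is the first process whose need (1, 2, 2, 0) meets the free pool (2, 3, 2, 1) exactly on a resource it requests.
Verifying each step:
  pool = (2, 3, 2, 1)
  J4: need (1, 2, 2, 0) fits (2, 3, 2, 1); releases (1, 1, 2, 0), pool now (3, 4, 4, 1)
  J6: need (1, 1, 0, 1) fits (3, 4, 4, 1); releases (1, 1, 1, 1), pool now (4, 5, 5, 2)
  J1: need (3, 0, 4, 1) fits (4, 5, 5, 2); releases (2, 1, 1, 0), pool now (6, 6, 6, 2)
  J3: need (5, 4, 1, 0) fits (6, 6, 6, 2); releases (1, 1, 2, 1), pool now (7, 7, 8, 3)


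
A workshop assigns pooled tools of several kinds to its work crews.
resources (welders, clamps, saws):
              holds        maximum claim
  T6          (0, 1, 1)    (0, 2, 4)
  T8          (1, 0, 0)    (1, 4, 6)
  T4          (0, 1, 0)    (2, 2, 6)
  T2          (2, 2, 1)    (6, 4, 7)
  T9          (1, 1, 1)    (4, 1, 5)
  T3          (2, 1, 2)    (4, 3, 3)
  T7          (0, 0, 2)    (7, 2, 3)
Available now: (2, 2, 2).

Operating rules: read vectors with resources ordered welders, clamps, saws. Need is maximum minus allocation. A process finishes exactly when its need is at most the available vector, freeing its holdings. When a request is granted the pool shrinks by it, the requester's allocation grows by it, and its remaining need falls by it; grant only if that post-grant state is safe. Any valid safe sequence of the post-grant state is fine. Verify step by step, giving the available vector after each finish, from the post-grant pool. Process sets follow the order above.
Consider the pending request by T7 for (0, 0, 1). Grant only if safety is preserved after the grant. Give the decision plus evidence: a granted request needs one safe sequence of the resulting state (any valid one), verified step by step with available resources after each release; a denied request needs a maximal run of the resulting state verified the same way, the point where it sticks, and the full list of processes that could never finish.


DENY. Granting would leave the state unsafe.
Key observation: after T3, T6, T9 the pool peaks at (5, 5, 5), and each blocked process is short somewhere: T8 on saws; T4 on saws; T2 on saws; T7 on welders.
On the post-grant state, T3, T6, T9 is a maximal run — nothing extends it. Check, step by step:
  pool = (2, 2, 1)
  T3: need (2, 2, 1) fits (2, 2, 1); releases (2, 1, 2), pool now (4, 3, 3)
  T6: need (0, 1, 3) fits (4, 3, 3); releases (0, 1, 1), pool now (4, 4, 4)
  T9: need (3, 0, 4) fits (4, 4, 4); releases (1, 1, 1), pool now (5, 5, 5)
  blocked: T8 wants (0, 4, 6), pool (5, 5, 5) — not enough saws
  blocked: T4 wants (2, 1, 6), pool (5, 5, 5) — not enough saws
  blocked: T2 wants (4, 2, 6), pool (5, 5, 5) — not enough saws
  blocked: T7 wants (7, 2, 0), pool (5, 5, 5) — not enough welders
Post-grant, the permanently blocked set is T8, T4, T2 and T7.


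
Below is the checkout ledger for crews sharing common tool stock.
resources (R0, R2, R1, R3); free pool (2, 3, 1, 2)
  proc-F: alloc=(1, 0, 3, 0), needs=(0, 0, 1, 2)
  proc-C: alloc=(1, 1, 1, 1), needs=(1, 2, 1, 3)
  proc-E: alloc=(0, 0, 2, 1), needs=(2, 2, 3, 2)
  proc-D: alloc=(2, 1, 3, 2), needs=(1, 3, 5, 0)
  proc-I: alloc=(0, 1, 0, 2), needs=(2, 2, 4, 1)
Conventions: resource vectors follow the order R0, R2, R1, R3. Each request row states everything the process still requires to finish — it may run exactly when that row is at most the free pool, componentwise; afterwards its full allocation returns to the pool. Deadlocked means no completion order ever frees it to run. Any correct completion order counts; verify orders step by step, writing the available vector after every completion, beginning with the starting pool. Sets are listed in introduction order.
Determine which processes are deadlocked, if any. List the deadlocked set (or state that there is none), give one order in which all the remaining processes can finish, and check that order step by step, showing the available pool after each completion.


No process is deadlocked.
Key observation: there is always a runnable process — proc-F first — so the state unwinds completely.
The rest can finish in the order proc-F, proc-E, proc-C, proc-D, proc-I. Step-by-step check:
  pool = (2, 3, 1, 2)
  proc-F needs (0, 0, 1, 2) <= (2, 3, 1, 2) -> finishes; pool += (1, 0, 3, 0) = (3, 3, 4, 2)
  proc-E needs (2, 2, 3, 2) <= (3, 3, 4, 2) -> finishes; pool += (0, 0, 2, 1) = (3, 3, 6, 3)
  proc-C needs (1, 2, 1, 3) <= (3, 3, 6, 3) -> finishes; pool += (1, 1, 1, 1) = (4, 4, 7, 4)
  proc-D needs (1, 3, 5, 0) <= (4, 4, 7, 4) -> finishes; pool += (2, 1, 3, 2) = (6, 5, 10, 6)
  proc-I needs (2, 2, 4, 1) <= (6, 5, 10, 6) -> finishes; pool += (0, 1, 0, 2) = (6, 6, 10, 8)


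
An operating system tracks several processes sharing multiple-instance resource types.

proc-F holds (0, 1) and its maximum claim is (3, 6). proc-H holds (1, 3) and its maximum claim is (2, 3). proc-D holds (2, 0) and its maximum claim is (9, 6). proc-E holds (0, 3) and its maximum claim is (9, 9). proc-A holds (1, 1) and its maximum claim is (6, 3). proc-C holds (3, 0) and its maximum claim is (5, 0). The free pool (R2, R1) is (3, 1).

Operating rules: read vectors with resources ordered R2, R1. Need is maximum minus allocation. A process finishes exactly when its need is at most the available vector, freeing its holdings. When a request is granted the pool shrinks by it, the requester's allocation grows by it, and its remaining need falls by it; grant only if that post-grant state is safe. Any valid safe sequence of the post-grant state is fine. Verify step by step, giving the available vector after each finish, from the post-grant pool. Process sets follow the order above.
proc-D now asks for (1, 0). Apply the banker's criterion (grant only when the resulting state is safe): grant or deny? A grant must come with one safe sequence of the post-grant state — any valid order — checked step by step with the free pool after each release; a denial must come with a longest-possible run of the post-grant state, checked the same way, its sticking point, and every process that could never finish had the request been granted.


GRANT: granting preserves safety; a valid post-grant sequence is proc-C, proc-H, proc-A, proc-F, proc-D, proc-E.
Key observation: granting shrinks the pool to (2, 1), yet proc-C still fits and the chain goes through.
Check on the post-grant state, step by step:
  pool = (2, 1)
  proc-C needs (2, 0) <= (2, 1) -> finishes; pool += (3, 0) = (5, 1)
  proc-H needs (1, 0) <= (5, 1) -> finishes; pool += (1, 3) = (6, 4)
  proc-A needs (5, 2) <= (6, 4) -> finishes; pool += (1, 1) = (7, 5)
  proc-F needs (3, 5) <= (7, 5) -> finishes; pool += (0, 1) = (7, 6)
  proc-D needs (6, 6) <= (7, 6) -> finishes; pool += (3, 0) = (10, 6)
  proc-E needs (9, 6) <= (10, 6) -> finishes; pool += (0, 3) = (10, 9)


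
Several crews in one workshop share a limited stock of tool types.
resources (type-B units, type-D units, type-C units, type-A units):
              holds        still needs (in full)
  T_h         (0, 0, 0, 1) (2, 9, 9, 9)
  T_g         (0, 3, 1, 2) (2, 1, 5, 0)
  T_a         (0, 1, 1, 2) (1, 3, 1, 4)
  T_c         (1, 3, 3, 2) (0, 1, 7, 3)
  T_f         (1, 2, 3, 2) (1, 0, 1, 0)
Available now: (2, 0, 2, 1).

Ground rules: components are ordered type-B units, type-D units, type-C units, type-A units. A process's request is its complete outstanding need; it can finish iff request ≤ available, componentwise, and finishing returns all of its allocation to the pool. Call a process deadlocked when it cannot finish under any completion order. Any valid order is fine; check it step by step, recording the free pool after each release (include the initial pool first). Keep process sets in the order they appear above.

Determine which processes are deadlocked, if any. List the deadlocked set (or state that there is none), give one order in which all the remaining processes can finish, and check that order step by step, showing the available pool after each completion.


No process is deadlocked.
Key observation: there is always a runnable process — T_f first — so the state unwinds completely.
The rest can finish in the order T_f, T_g, T_a, T_c, T_h. Verifying each step:
  pool = (2, 0, 2, 1)
  T_f: need (1, 0, 1, 0) fits (2, 0, 2, 1); releases (1, 2, 3, 2), pool now (3, 2, 5, 3)
  T_g: need (2, 1, 5, 0) fits (3, 2, 5, 3); releases (0, 3, 1, 2), pool now (3, 5, 6, 5)
  T_a: need (1, 3, 1, 4) fits (3, 5, 6, 5); releases (0, 1, 1, 2), pool now (3, 6, 7, 7)
  T_c: need (0, 1, 7, 3) fits (3, 6, 7, 7); releases (1, 3, 3, 2), pool now (4, 9, 10, 9)
  T_h: need (2, 9, 9, 9) fits (4, 9, 10, 9); releases (0, 0, 0, 1), pool now (4, 9, 10, 10)


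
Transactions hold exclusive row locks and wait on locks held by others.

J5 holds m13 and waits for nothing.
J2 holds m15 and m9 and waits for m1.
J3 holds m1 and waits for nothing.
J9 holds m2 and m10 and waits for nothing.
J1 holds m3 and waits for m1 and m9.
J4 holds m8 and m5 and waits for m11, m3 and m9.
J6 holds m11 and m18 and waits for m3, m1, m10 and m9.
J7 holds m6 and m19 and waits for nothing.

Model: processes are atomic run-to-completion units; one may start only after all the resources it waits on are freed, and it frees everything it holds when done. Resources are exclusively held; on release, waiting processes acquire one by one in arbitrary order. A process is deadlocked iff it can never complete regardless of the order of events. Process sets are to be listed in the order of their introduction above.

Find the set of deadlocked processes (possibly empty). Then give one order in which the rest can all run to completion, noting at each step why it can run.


The deadlocked set is empty.
Key observation: although several processes wait, no cycle exists — each chain bottoms out at a free runner.
The rest can finish in the order J3, J9, J5, J2, J1, J6, J4, J7.
Walking it through:
  J3 waits on nothing -> runs at once and releases m1
  J9 waits on nothing -> runs at once and releases m2 and m10
  J5 waits on nothing -> runs at once and releases m13
  J2 waits on m1 — all released -> runs and releases m15 and m9
  J1 waits on m1 and m9 — all released -> runs and releases m3
  J6 waits on m3, m1, m10 and m9 — all released -> runs and releases m11 and m18
  J4 waits on m11, m3 and m9 — all released -> runs and releases m8 and m5
  J7 waits on nothing -> runs at once and releases m6 and m19


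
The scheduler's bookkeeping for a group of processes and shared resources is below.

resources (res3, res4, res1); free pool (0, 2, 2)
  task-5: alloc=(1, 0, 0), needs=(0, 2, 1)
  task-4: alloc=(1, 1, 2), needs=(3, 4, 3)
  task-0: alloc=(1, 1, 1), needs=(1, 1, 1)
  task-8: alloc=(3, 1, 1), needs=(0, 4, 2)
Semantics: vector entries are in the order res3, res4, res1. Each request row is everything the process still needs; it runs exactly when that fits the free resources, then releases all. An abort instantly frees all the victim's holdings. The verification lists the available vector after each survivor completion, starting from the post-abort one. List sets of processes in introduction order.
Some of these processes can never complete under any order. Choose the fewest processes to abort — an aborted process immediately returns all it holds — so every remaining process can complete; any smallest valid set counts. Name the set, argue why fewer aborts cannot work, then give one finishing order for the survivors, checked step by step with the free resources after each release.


Abort task-4.
Key observation: task-8 had no path to completion before; after the abort of task-4 ((1, 1, 2) returned), step 2 is where it fits.
Why nothing smaller works: aborting no one leaves the state deadlocked as given.
One survivor order: task-0, task-8, task-5. Check, step by step (post-abort pool first):
  pool = (1, 3, 4)
  task-0 needs (1, 1, 1) <= (1, 3, 4) -> finishes; pool += (1, 1, 1) = (2, 4, 5)
  task-8 needs (0, 4, 2) <= (2, 4, 5) -> finishes; pool += (3, 1, 1) = (5, 5, 6)
  task-5 needs (0, 2, 1) <= (5, 5, 6) -> finishes; pool += (1, 0, 0) = (6, 5, 6)


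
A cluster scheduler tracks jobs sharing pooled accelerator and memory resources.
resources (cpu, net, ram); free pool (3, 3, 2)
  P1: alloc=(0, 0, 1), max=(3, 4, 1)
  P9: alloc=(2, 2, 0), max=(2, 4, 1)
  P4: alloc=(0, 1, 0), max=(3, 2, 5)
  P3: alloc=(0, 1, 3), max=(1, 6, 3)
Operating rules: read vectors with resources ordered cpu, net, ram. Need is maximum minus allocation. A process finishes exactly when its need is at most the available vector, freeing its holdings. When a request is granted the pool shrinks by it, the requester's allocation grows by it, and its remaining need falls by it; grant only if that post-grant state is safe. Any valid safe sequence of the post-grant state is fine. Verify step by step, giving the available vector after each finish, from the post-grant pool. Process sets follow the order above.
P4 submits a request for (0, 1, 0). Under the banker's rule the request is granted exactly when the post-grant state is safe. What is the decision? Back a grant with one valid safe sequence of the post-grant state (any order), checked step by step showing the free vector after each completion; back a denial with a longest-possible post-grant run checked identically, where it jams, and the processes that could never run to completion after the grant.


DENY. Granting would leave the state unsafe.
Key observation: after P9, P1 the pool peaks at (5, 4, 3), and each blocked process is short somewhere: P4 on ram; P3 on net.
Pretend the grant happened; the run P9, P1 goes as far as possible. Verifying each step:
  pool = (3, 2, 2)
  P9: need (0, 2, 1) fits (3, 2, 2); releases (2, 2, 0), pool now (5, 4, 2)
  P1: need (3, 4, 0) fits (5, 4, 2); releases (0, 0, 1), pool now (5, 4, 3)
  blocked: P4 wants (3, 0, 5), pool (5, 4, 3) — not enough ram
  blocked: P3 wants (1, 5, 0), pool (5, 4, 3) — not enough net
Post-grant, the permanently blocked set is P4 and P3.


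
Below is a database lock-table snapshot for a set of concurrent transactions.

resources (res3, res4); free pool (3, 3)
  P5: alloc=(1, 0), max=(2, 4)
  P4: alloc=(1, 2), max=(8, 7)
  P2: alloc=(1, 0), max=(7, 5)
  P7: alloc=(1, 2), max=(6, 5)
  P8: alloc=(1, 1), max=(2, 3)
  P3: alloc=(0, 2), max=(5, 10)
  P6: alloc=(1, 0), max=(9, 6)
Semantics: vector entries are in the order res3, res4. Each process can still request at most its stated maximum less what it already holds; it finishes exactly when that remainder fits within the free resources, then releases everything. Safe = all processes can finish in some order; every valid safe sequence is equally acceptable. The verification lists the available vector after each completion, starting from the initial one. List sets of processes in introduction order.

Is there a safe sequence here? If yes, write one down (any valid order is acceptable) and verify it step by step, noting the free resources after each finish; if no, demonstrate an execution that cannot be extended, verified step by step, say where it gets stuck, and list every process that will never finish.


SAFE — a valid safe sequence is P8, P5, P7, P2, P4, P6, P3.
Key observation: the first exact fit in this order is P5 — it needs (1, 4) with (4, 4) free, meeting a requested resource to the last unit.
Step-by-step check:
  pool = (3, 3)
  P8: need (1, 2) fits (3, 3); releases (1, 1), pool now (4, 4)
  P5: need (1, 4) fits (4, 4); releases (1, 0), pool now (5, 4)
  P7: need (5, 3) fits (5, 4); releases (1, 2), pool now (6, 6)
  P2: need (6, 5) fits (6, 6); releases (1, 0), pool now (7, 6)
  P4: need (7, 5) fits (7, 6); releases (1, 2), pool now (8, 8)
  P6: need (8, 6) fits (8, 8); releases (1, 0), pool now (9, 8)
  P3: need (5, 8) fits (9, 8); releases (0, 2), pool now (9, 10)


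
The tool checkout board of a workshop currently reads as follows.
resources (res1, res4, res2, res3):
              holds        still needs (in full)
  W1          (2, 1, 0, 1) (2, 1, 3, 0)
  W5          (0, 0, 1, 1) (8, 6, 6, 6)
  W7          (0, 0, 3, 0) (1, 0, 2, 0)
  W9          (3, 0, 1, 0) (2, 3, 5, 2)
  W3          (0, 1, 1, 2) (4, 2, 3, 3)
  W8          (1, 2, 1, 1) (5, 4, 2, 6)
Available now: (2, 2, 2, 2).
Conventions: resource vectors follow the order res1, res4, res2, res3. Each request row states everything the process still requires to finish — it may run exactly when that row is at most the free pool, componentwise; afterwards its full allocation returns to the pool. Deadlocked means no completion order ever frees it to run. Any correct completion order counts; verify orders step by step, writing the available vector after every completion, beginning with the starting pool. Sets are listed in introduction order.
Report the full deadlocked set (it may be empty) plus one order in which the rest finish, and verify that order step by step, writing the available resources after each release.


Deadlocked set: W5 and W8.
Key observation: res3 is the bottleneck — with W7, W1, W9, W3 done the pool holds (7, 4, 7, 5), short of every remaining need.
A valid finishing order for the others: W7, W1, W9, W3. Verifying each step:
  pool = (2, 2, 2, 2)
  W7: need (1, 0, 2, 0) fits (2, 2, 2, 2); releases (0, 0, 3, 0), pool now (2, 2, 5, 2)
  W1: need (2, 1, 3, 0) fits (2, 2, 5, 2); releases (2, 1, 0, 1), pool now (4, 3, 5, 3)
  W9: need (2, 3, 5, 2) fits (4, 3, 5, 3); releases (3, 0, 1, 0), pool now (7, 3, 6, 3)
  W3: need (4, 2, 3, 3) fits (7, 3, 6, 3); releases (0, 1, 1, 2), pool now (7, 4, 7, 5)
The stuck group stays short no matter what:
  W5 still needs (8, 6, 6, 6) but only (7, 4, 7, 5) is free — short on res1, res4 and res3
  W8 still needs (5, 4, 2, 6) but only (7, 4, 7, 5) is free — short on res3


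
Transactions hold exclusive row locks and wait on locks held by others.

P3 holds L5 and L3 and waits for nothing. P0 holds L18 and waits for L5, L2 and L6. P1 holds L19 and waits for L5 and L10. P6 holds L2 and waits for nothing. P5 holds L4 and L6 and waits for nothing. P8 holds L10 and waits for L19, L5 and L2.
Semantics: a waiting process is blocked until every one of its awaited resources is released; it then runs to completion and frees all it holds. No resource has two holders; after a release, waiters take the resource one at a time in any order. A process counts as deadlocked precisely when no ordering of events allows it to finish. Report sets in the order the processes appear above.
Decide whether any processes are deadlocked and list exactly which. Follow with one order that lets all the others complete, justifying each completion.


The deadlocked set is P1 and P8.
Key observation: nobody on the ring P1 -> P8 -> P1 can start until another member finishes, which never happens; no other process is dragged down with it.
The rest can finish in the order P6, P3, P5, P0.
Verifying each step:
  P6 waits on nothing -> runs at once and releases L2
  P3 waits on nothing -> runs at once and releases L5 and L3
  P5 waits on nothing -> runs at once and releases L4 and L6
  P0 waits on L5, L2 and L6 — all released -> runs and releases L18
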